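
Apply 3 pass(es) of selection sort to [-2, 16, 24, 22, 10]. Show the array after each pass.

Pass 1: Select minimum -2 at index 0, swap -> [-2, 16, 24, 22, 10]
Pass 2: Select minimum 10 at index 4, swap -> [-2, 10, 24, 22, 16]
Pass 3: Select minimum 16 at index 4, swap -> [-2, 10, 16, 22, 24]


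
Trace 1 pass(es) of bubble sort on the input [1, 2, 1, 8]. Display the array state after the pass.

After pass 1: [1, 1, 2, 8] (1 swaps)
Total swaps: 1


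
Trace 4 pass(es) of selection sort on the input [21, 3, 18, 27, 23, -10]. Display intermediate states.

Pass 1: Select minimum -10 at index 5, swap -> [-10, 3, 18, 27, 23, 21]
Pass 2: Select minimum 3 at index 1, swap -> [-10, 3, 18, 27, 23, 21]
Pass 3: Select minimum 18 at index 2, swap -> [-10, 3, 18, 27, 23, 21]
Pass 4: Select minimum 21 at index 5, swap -> [-10, 3, 18, 21, 23, 27]


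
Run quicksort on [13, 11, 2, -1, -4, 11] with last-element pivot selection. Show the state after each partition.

Partition 1: pivot=11 at index 4 -> [11, 2, -1, -4, 11, 13]
Partition 2: pivot=-4 at index 0 -> [-4, 2, -1, 11, 11, 13]
Partition 3: pivot=11 at index 3 -> [-4, 2, -1, 11, 11, 13]
Partition 4: pivot=-1 at index 1 -> [-4, -1, 2, 11, 11, 13]


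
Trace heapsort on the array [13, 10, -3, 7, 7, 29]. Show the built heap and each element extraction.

Build heap: [29, 10, 13, 7, 7, -3]
Extract 29: [13, 10, -3, 7, 7, 29]
Extract 13: [10, 7, -3, 7, 13, 29]
Extract 10: [7, 7, -3, 10, 13, 29]
Extract 7: [7, -3, 7, 10, 13, 29]
Extract 7: [-3, 7, 7, 10, 13, 29]


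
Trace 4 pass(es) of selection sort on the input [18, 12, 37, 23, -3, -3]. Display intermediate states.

Pass 1: Select minimum -3 at index 4, swap -> [-3, 12, 37, 23, 18, -3]
Pass 2: Select minimum -3 at index 5, swap -> [-3, -3, 37, 23, 18, 12]
Pass 3: Select minimum 12 at index 5, swap -> [-3, -3, 12, 23, 18, 37]
Pass 4: Select minimum 18 at index 4, swap -> [-3, -3, 12, 18, 23, 37]


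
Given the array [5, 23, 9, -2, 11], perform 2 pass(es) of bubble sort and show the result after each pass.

After pass 1: [5, 9, -2, 11, 23] (3 swaps)
After pass 2: [5, -2, 9, 11, 23] (1 swaps)
Total swaps: 4


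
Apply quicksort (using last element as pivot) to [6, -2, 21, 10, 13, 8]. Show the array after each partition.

Partition 1: pivot=8 at index 2 -> [6, -2, 8, 10, 13, 21]
Partition 2: pivot=-2 at index 0 -> [-2, 6, 8, 10, 13, 21]
Partition 3: pivot=21 at index 5 -> [-2, 6, 8, 10, 13, 21]
Partition 4: pivot=13 at index 4 -> [-2, 6, 8, 10, 13, 21]


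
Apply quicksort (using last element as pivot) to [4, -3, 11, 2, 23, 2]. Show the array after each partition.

Partition 1: pivot=2 at index 2 -> [-3, 2, 2, 4, 23, 11]
Partition 2: pivot=2 at index 1 -> [-3, 2, 2, 4, 23, 11]
Partition 3: pivot=11 at index 4 -> [-3, 2, 2, 4, 11, 23]


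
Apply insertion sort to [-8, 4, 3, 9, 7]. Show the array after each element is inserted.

First element -8 is already 'sorted'
Insert 4: shifted 0 elements -> [-8, 4, 3, 9, 7]
Insert 3: shifted 1 elements -> [-8, 3, 4, 9, 7]
Insert 9: shifted 0 elements -> [-8, 3, 4, 9, 7]
Insert 7: shifted 1 elements -> [-8, 3, 4, 7, 9]


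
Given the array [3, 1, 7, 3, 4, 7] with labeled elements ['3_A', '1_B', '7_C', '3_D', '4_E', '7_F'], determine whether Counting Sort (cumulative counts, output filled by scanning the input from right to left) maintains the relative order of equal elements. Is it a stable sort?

Trace Counting Sort on the labeled array (the key is the number; the letter only tracks identity):
  Counts for values 0..7: [0, 1, 0, 2, 1, 0, 0, 2]
  Cumulative counts: [0, 1, 1, 3, 4, 4, 4, 6]
  Scan right to left: place 7_F at output index 5
  Scan right to left: place 4_E at output index 3
  Scan right to left: place 3_D at output index 2
  Scan right to left: place 7_C at output index 4
  Scan right to left: place 1_B at output index 0
  Scan right to left: place 3_A at output index 1
  Output: [1_B, 3_A, 3_D, 4_E, 7_C, 7_F]
Equal keys:
  value 3: originally 3_A, 3_D; after sorting 3_A, 3_D -> order preserved
  value 7: originally 7_C, 7_F; after sorting 7_C, 7_F -> order preserved
All equal keys kept their original relative order. Counting Sort is stable: scanning the input right to left with decreasing cumulative counts places later duplicates at later output positions.
Answer: Stable


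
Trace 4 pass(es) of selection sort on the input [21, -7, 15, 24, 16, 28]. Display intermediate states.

Pass 1: Select minimum -7 at index 1, swap -> [-7, 21, 15, 24, 16, 28]
Pass 2: Select minimum 15 at index 2, swap -> [-7, 15, 21, 24, 16, 28]
Pass 3: Select minimum 16 at index 4, swap -> [-7, 15, 16, 24, 21, 28]
Pass 4: Select minimum 21 at index 4, swap -> [-7, 15, 16, 21, 24, 28]


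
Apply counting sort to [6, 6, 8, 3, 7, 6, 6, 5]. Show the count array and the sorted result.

Count array: [0, 0, 0, 1, 0, 1, 4, 1, 1]
(count[i] = number of elements equal to i)
Cumulative count: [0, 0, 0, 1, 1, 2, 6, 7, 8]
Sorted: [3, 5, 6, 6, 6, 6, 7, 8]


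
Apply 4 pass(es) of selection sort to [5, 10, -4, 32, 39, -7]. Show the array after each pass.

Pass 1: Select minimum -7 at index 5, swap -> [-7, 10, -4, 32, 39, 5]
Pass 2: Select minimum -4 at index 2, swap -> [-7, -4, 10, 32, 39, 5]
Pass 3: Select minimum 5 at index 5, swap -> [-7, -4, 5, 32, 39, 10]
Pass 4: Select minimum 10 at index 5, swap -> [-7, -4, 5, 10, 39, 32]


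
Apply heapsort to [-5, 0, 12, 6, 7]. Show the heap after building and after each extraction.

Build heap: [12, 7, -5, 6, 0]
Extract 12: [7, 6, -5, 0, 12]
Extract 7: [6, 0, -5, 7, 12]
Extract 6: [0, -5, 6, 7, 12]
Extract 0: [-5, 0, 6, 7, 12]


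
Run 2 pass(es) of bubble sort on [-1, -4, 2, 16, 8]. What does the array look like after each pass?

After pass 1: [-4, -1, 2, 8, 16] (2 swaps)
After pass 2: [-4, -1, 2, 8, 16] (0 swaps)
Total swaps: 2


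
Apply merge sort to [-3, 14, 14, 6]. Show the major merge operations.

Divide and conquer:
  Merge [-3] + [14] -> [-3, 14]
  Merge [14] + [6] -> [6, 14]
  Merge [-3, 14] + [6, 14] -> [-3, 6, 14, 14]


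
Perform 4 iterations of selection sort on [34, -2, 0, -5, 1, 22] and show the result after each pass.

Pass 1: Select minimum -5 at index 3, swap -> [-5, -2, 0, 34, 1, 22]
Pass 2: Select minimum -2 at index 1, swap -> [-5, -2, 0, 34, 1, 22]
Pass 3: Select minimum 0 at index 2, swap -> [-5, -2, 0, 34, 1, 22]
Pass 4: Select minimum 1 at index 4, swap -> [-5, -2, 0, 1, 34, 22]


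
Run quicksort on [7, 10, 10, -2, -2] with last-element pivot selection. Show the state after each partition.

Partition 1: pivot=-2 at index 1 -> [-2, -2, 10, 7, 10]
Partition 2: pivot=10 at index 4 -> [-2, -2, 10, 7, 10]
Partition 3: pivot=7 at index 2 -> [-2, -2, 7, 10, 10]


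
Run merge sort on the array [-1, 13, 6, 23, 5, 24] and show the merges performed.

Divide and conquer:
  Merge [13] + [6] -> [6, 13]
  Merge [-1] + [6, 13] -> [-1, 6, 13]
  Merge [5] + [24] -> [5, 24]
  Merge [23] + [5, 24] -> [5, 23, 24]
  Merge [-1, 6, 13] + [5, 23, 24] -> [-1, 5, 6, 13, 23, 24]


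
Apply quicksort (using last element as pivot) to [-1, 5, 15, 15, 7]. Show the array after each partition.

Partition 1: pivot=7 at index 2 -> [-1, 5, 7, 15, 15]
Partition 2: pivot=5 at index 1 -> [-1, 5, 7, 15, 15]
Partition 3: pivot=15 at index 4 -> [-1, 5, 7, 15, 15]


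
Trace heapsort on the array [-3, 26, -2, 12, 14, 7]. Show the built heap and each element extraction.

Build heap: [26, 14, 7, 12, -3, -2]
Extract 26: [14, 12, 7, -2, -3, 26]
Extract 14: [12, -2, 7, -3, 14, 26]
Extract 12: [7, -2, -3, 12, 14, 26]
Extract 7: [-2, -3, 7, 12, 14, 26]
Extract -2: [-3, -2, 7, 12, 14, 26]


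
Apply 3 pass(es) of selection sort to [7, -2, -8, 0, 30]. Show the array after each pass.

Pass 1: Select minimum -8 at index 2, swap -> [-8, -2, 7, 0, 30]
Pass 2: Select minimum -2 at index 1, swap -> [-8, -2, 7, 0, 30]
Pass 3: Select minimum 0 at index 3, swap -> [-8, -2, 0, 7, 30]


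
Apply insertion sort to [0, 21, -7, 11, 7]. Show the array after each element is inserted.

First element 0 is already 'sorted'
Insert 21: shifted 0 elements -> [0, 21, -7, 11, 7]
Insert -7: shifted 2 elements -> [-7, 0, 21, 11, 7]
Insert 11: shifted 1 elements -> [-7, 0, 11, 21, 7]
Insert 7: shifted 2 elements -> [-7, 0, 7, 11, 21]


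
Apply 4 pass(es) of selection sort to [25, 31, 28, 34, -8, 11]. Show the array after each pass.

Pass 1: Select minimum -8 at index 4, swap -> [-8, 31, 28, 34, 25, 11]
Pass 2: Select minimum 11 at index 5, swap -> [-8, 11, 28, 34, 25, 31]
Pass 3: Select minimum 25 at index 4, swap -> [-8, 11, 25, 34, 28, 31]
Pass 4: Select minimum 28 at index 4, swap -> [-8, 11, 25, 28, 34, 31]


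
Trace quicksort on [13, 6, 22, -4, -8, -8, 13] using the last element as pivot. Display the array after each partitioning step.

Partition 1: pivot=13 at index 5 -> [13, 6, -4, -8, -8, 13, 22]
Partition 2: pivot=-8 at index 1 -> [-8, -8, -4, 13, 6, 13, 22]
Partition 3: pivot=6 at index 3 -> [-8, -8, -4, 6, 13, 13, 22]


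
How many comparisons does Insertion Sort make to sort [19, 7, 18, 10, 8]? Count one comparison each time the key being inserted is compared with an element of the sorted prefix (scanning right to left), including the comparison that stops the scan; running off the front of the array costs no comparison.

Insert 7: 19 > 7 (shift), reached front = 1 comparison(s) -> [7, 19, 18, 10, 8]
Insert 18: 19 > 18 (shift), 7 <= 18 (stop) = 2 comparison(s) -> [7, 18, 19, 10, 8]
Insert 10: 19 > 10 (shift), 18 > 10 (shift), 7 <= 10 (stop) = 3 comparison(s) -> [7, 10, 18, 19, 8]
Insert 8: 19 > 8 (shift), 18 > 8 (shift), 10 > 8 (shift), 7 <= 8 (stop) = 4 comparison(s) -> [7, 8, 10, 18, 19]
Total comparisons: 1 + 2 + 3 + 4 = 10


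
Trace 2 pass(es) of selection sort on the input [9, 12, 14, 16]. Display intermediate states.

Pass 1: Select minimum 9 at index 0, swap -> [9, 12, 14, 16]
Pass 2: Select minimum 12 at index 1, swap -> [9, 12, 14, 16]


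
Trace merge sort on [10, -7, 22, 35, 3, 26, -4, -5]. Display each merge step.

Divide and conquer:
  Merge [10] + [-7] -> [-7, 10]
  Merge [22] + [35] -> [22, 35]
  Merge [-7, 10] + [22, 35] -> [-7, 10, 22, 35]
  Merge [3] + [26] -> [3, 26]
  Merge [-4] + [-5] -> [-5, -4]
  Merge [3, 26] + [-5, -4] -> [-5, -4, 3, 26]
  Merge [-7, 10, 22, 35] + [-5, -4, 3, 26] -> [-7, -5, -4, 3, 10, 22, 26, 35]


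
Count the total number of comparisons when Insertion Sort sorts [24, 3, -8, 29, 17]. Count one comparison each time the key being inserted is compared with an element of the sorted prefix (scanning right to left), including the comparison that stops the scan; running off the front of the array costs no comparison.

Insert 3: 24 > 3 (shift), reached front = 1 comparison(s) -> [3, 24, -8, 29, 17]
Insert -8: 24 > -8 (shift), 3 > -8 (shift), reached front = 2 comparison(s) -> [-8, 3, 24, 29, 17]
Insert 29: 24 <= 29 (stop) = 1 comparison(s) -> [-8, 3, 24, 29, 17]
Insert 17: 29 > 17 (shift), 24 > 17 (shift), 3 <= 17 (stop) = 3 comparison(s) -> [-8, 3, 17, 24, 29]
Total comparisons: 1 + 2 + 1 + 3 = 7


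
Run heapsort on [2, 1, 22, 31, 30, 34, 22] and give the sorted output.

Build heap: [34, 31, 22, 1, 30, 2, 22]
Extract 34: [31, 30, 22, 1, 22, 2, 34]
Extract 31: [30, 22, 22, 1, 2, 31, 34]
Extract 30: [22, 2, 22, 1, 30, 31, 34]
Extract 22: [22, 2, 1, 22, 30, 31, 34]
Extract 22: [2, 1, 22, 22, 30, 31, 34]
Extract 2: [1, 2, 22, 22, 30, 31, 34]


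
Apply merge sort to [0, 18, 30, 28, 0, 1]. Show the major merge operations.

Divide and conquer:
  Merge [18] + [30] -> [18, 30]
  Merge [0] + [18, 30] -> [0, 18, 30]
  Merge [0] + [1] -> [0, 1]
  Merge [28] + [0, 1] -> [0, 1, 28]
  Merge [0, 18, 30] + [0, 1, 28] -> [0, 0, 1, 18, 28, 30]


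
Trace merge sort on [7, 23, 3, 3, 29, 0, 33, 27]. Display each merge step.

Divide and conquer:
  Merge [7] + [23] -> [7, 23]
  Merge [3] + [3] -> [3, 3]
  Merge [7, 23] + [3, 3] -> [3, 3, 7, 23]
  Merge [29] + [0] -> [0, 29]
  Merge [33] + [27] -> [27, 33]
  Merge [0, 29] + [27, 33] -> [0, 27, 29, 33]
  Merge [3, 3, 7, 23] + [0, 27, 29, 33] -> [0, 3, 3, 7, 23, 27, 29, 33]


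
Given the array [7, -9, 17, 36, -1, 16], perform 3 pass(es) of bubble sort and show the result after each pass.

After pass 1: [-9, 7, 17, -1, 16, 36] (3 swaps)
After pass 2: [-9, 7, -1, 16, 17, 36] (2 swaps)
After pass 3: [-9, -1, 7, 16, 17, 36] (1 swaps)
Total swaps: 6


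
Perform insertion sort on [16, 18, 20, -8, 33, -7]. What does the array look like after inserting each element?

First element 16 is already 'sorted'
Insert 18: shifted 0 elements -> [16, 18, 20, -8, 33, -7]
Insert 20: shifted 0 elements -> [16, 18, 20, -8, 33, -7]
Insert -8: shifted 3 elements -> [-8, 16, 18, 20, 33, -7]
Insert 33: shifted 0 elements -> [-8, 16, 18, 20, 33, -7]
Insert -7: shifted 4 elements -> [-8, -7, 16, 18, 20, 33]


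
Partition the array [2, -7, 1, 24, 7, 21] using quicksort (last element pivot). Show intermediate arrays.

Partition 1: pivot=21 at index 4 -> [2, -7, 1, 7, 21, 24]
Partition 2: pivot=7 at index 3 -> [2, -7, 1, 7, 21, 24]
Partition 3: pivot=1 at index 1 -> [-7, 1, 2, 7, 21, 24]


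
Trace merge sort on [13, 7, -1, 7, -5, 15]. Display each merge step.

Divide and conquer:
  Merge [7] + [-1] -> [-1, 7]
  Merge [13] + [-1, 7] -> [-1, 7, 13]
  Merge [-5] + [15] -> [-5, 15]
  Merge [7] + [-5, 15] -> [-5, 7, 15]
  Merge [-1, 7, 13] + [-5, 7, 15] -> [-5, -1, 7, 7, 13, 15]


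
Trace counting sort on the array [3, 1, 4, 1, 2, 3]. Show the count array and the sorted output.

Count array: [0, 2, 1, 2, 1]
(count[i] = number of elements equal to i)
Cumulative count: [0, 2, 3, 5, 6]
Sorted: [1, 1, 2, 3, 3, 4]


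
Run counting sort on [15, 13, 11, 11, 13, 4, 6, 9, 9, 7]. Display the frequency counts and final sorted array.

Count array: [0, 0, 0, 0, 1, 0, 1, 1, 0, 2, 0, 2, 0, 2, 0, 1]
(count[i] = number of elements equal to i)
Cumulative count: [0, 0, 0, 0, 1, 1, 2, 3, 3, 5, 5, 7, 7, 9, 9, 10]
Sorted: [4, 6, 7, 9, 9, 11, 11, 13, 13, 15]


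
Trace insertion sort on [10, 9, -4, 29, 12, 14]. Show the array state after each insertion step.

First element 10 is already 'sorted'
Insert 9: shifted 1 elements -> [9, 10, -4, 29, 12, 14]
Insert -4: shifted 2 elements -> [-4, 9, 10, 29, 12, 14]
Insert 29: shifted 0 elements -> [-4, 9, 10, 29, 12, 14]
Insert 12: shifted 1 elements -> [-4, 9, 10, 12, 29, 14]
Insert 14: shifted 1 elements -> [-4, 9, 10, 12, 14, 29]


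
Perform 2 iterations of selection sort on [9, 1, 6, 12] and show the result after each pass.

Pass 1: Select minimum 1 at index 1, swap -> [1, 9, 6, 12]
Pass 2: Select minimum 6 at index 2, swap -> [1, 6, 9, 12]


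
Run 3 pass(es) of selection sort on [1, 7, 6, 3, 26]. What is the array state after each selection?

Pass 1: Select minimum 1 at index 0, swap -> [1, 7, 6, 3, 26]
Pass 2: Select minimum 3 at index 3, swap -> [1, 3, 6, 7, 26]
Pass 3: Select minimum 6 at index 2, swap -> [1, 3, 6, 7, 26]


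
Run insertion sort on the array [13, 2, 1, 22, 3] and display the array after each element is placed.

First element 13 is already 'sorted'
Insert 2: shifted 1 elements -> [2, 13, 1, 22, 3]
Insert 1: shifted 2 elements -> [1, 2, 13, 22, 3]
Insert 22: shifted 0 elements -> [1, 2, 13, 22, 3]
Insert 3: shifted 2 elements -> [1, 2, 3, 13, 22]


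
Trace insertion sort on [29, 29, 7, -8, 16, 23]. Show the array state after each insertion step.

First element 29 is already 'sorted'
Insert 29: shifted 0 elements -> [29, 29, 7, -8, 16, 23]
Insert 7: shifted 2 elements -> [7, 29, 29, -8, 16, 23]
Insert -8: shifted 3 elements -> [-8, 7, 29, 29, 16, 23]
Insert 16: shifted 2 elements -> [-8, 7, 16, 29, 29, 23]
Insert 23: shifted 2 elements -> [-8, 7, 16, 23, 29, 29]


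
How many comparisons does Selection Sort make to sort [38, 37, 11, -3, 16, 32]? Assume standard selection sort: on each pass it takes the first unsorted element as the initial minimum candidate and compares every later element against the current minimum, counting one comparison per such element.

Pass 1: scan indices 1..5 for the minimum = 5 comparison(s); min is -3, place at index 0 -> [-3, 37, 11, 38, 16, 32]
Pass 2: scan indices 2..5 for the minimum = 4 comparison(s); min is 11, place at index 1 -> [-3, 11, 37, 38, 16, 32]
Pass 3: scan indices 3..5 for the minimum = 3 comparison(s); min is 16, place at index 2 -> [-3, 11, 16, 38, 37, 32]
Pass 4: scan indices 4..5 for the minimum = 2 comparison(s); min is 32, place at index 3 -> [-3, 11, 16, 32, 37, 38]
Pass 5: scan indices 5..5 for the minimum = 1 comparison(s); min is 37, place at index 4 -> [-3, 11, 16, 32, 37, 38]
Selection sort always scans the whole unsorted suffix, so the count is (n-1) + (n-2) + ... + 1 = n(n-1)/2 = 6*5/2 = 15 regardless of the input order.
Total comparisons: 5 + 4 + 3 + 2 + 1 = 15


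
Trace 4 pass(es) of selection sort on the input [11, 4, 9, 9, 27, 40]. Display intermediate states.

Pass 1: Select minimum 4 at index 1, swap -> [4, 11, 9, 9, 27, 40]
Pass 2: Select minimum 9 at index 2, swap -> [4, 9, 11, 9, 27, 40]
Pass 3: Select minimum 9 at index 3, swap -> [4, 9, 9, 11, 27, 40]
Pass 4: Select minimum 11 at index 3, swap -> [4, 9, 9, 11, 27, 40]


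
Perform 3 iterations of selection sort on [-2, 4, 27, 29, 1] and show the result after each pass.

Pass 1: Select minimum -2 at index 0, swap -> [-2, 4, 27, 29, 1]
Pass 2: Select minimum 1 at index 4, swap -> [-2, 1, 27, 29, 4]
Pass 3: Select minimum 4 at index 4, swap -> [-2, 1, 4, 29, 27]


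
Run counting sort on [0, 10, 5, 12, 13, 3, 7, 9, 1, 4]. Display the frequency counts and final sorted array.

Count array: [1, 1, 0, 1, 1, 1, 0, 1, 0, 1, 1, 0, 1, 1]
(count[i] = number of elements equal to i)
Cumulative count: [1, 2, 2, 3, 4, 5, 5, 6, 6, 7, 8, 8, 9, 10]
Sorted: [0, 1, 3, 4, 5, 7, 9, 10, 12, 13]


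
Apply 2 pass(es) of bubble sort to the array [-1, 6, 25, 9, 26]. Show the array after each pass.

After pass 1: [-1, 6, 9, 25, 26] (1 swaps)
After pass 2: [-1, 6, 9, 25, 26] (0 swaps)
Total swaps: 1


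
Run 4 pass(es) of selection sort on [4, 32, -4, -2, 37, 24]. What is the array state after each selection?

Pass 1: Select minimum -4 at index 2, swap -> [-4, 32, 4, -2, 37, 24]
Pass 2: Select minimum -2 at index 3, swap -> [-4, -2, 4, 32, 37, 24]
Pass 3: Select minimum 4 at index 2, swap -> [-4, -2, 4, 32, 37, 24]
Pass 4: Select minimum 24 at index 5, swap -> [-4, -2, 4, 24, 37, 32]


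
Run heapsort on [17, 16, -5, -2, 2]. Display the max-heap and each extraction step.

Build heap: [17, 16, -5, -2, 2]
Extract 17: [16, 2, -5, -2, 17]
Extract 16: [2, -2, -5, 16, 17]
Extract 2: [-2, -5, 2, 16, 17]
Extract -2: [-5, -2, 2, 16, 17]


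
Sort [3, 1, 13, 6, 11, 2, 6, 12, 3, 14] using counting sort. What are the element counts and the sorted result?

Count array: [0, 1, 1, 2, 0, 0, 2, 0, 0, 0, 0, 1, 1, 1, 1]
(count[i] = number of elements equal to i)
Cumulative count: [0, 1, 2, 4, 4, 4, 6, 6, 6, 6, 6, 7, 8, 9, 10]
Sorted: [1, 2, 3, 3, 6, 6, 11, 12, 13, 14]


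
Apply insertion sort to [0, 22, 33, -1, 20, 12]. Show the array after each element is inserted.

First element 0 is already 'sorted'
Insert 22: shifted 0 elements -> [0, 22, 33, -1, 20, 12]
Insert 33: shifted 0 elements -> [0, 22, 33, -1, 20, 12]
Insert -1: shifted 3 elements -> [-1, 0, 22, 33, 20, 12]
Insert 20: shifted 2 elements -> [-1, 0, 20, 22, 33, 12]
Insert 12: shifted 3 elements -> [-1, 0, 12, 20, 22, 33]


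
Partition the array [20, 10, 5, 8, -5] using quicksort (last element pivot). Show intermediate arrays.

Partition 1: pivot=-5 at index 0 -> [-5, 10, 5, 8, 20]
Partition 2: pivot=20 at index 4 -> [-5, 10, 5, 8, 20]
Partition 3: pivot=8 at index 2 -> [-5, 5, 8, 10, 20]


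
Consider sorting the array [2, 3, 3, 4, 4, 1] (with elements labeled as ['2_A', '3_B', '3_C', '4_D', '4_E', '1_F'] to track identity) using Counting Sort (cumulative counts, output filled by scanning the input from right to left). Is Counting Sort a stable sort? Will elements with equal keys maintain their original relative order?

Trace Counting Sort on the labeled array (the key is the number; the letter only tracks identity):
  Counts for values 0..4: [0, 1, 1, 2, 2]
  Cumulative counts: [0, 1, 2, 4, 6]
  Scan right to left: place 1_F at output index 0
  Scan right to left: place 4_E at output index 5
  Scan right to left: place 4_D at output index 4
  Scan right to left: place 3_C at output index 3
  Scan right to left: place 3_B at output index 2
  Scan right to left: place 2_A at output index 1
  Output: [1_F, 2_A, 3_B, 3_C, 4_D, 4_E]
Equal keys:
  value 3: originally 3_B, 3_C; after sorting 3_B, 3_C -> order preserved
  value 4: originally 4_D, 4_E; after sorting 4_D, 4_E -> order preserved
All equal keys kept their original relative order. Counting Sort is stable: scanning the input right to left with decreasing cumulative counts places later duplicates at later output positions.
Answer: Stable


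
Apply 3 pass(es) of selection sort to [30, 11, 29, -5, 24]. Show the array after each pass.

Pass 1: Select minimum -5 at index 3, swap -> [-5, 11, 29, 30, 24]
Pass 2: Select minimum 11 at index 1, swap -> [-5, 11, 29, 30, 24]
Pass 3: Select minimum 24 at index 4, swap -> [-5, 11, 24, 30, 29]


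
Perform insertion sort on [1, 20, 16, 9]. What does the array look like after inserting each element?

First element 1 is already 'sorted'
Insert 20: shifted 0 elements -> [1, 20, 16, 9]
Insert 16: shifted 1 elements -> [1, 16, 20, 9]
Insert 9: shifted 2 elements -> [1, 9, 16, 20]


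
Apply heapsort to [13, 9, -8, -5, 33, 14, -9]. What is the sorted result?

Build heap: [33, 13, 14, -5, 9, -8, -9]
Extract 33: [14, 13, -8, -5, 9, -9, 33]
Extract 14: [13, 9, -8, -5, -9, 14, 33]
Extract 13: [9, -5, -8, -9, 13, 14, 33]
Extract 9: [-5, -9, -8, 9, 13, 14, 33]
Extract -5: [-8, -9, -5, 9, 13, 14, 33]
Extract -8: [-9, -8, -5, 9, 13, 14, 33]


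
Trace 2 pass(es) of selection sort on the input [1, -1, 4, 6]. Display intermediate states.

Pass 1: Select minimum -1 at index 1, swap -> [-1, 1, 4, 6]
Pass 2: Select minimum 1 at index 1, swap -> [-1, 1, 4, 6]


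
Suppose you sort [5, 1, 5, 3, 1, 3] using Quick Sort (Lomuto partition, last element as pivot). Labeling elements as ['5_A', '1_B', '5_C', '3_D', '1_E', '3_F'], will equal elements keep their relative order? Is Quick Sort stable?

Trace Quick Sort on the labeled array (the key is the number; the letter only tracks identity):
  Partition indices 0..5 around pivot 3_F -> [1_B, 3_D, 1_E, 3_F, 5_C, 5_A]
  Partition indices 0..2 around pivot 1_E -> [1_B, 1_E, 3_D, 3_F, 5_C, 5_A]
  Partition indices 4..5 around pivot 5_A -> [1_B, 1_E, 3_D, 3_F, 5_C, 5_A]
Final order: [1_B, 1_E, 3_D, 3_F, 5_C, 5_A]
Equal keys:
  value 1: originally 1_B, 1_E; after sorting 1_B, 1_E -> order preserved
  value 3: originally 3_D, 3_F; after sorting 3_D, 3_F -> order preserved
  value 5: originally 5_A, 5_C; after sorting 5_C, 5_A -> order changed
Equal keys were reordered, so Quick Sort is not stable: partition swaps elements across long distances and can reorder equal keys. (One such input is enough; an unstable sort may happen to preserve order on other inputs, but it gives no guarantee.)
Answer: Not stable


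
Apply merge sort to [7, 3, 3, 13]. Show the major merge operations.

Divide and conquer:
  Merge [7] + [3] -> [3, 7]
  Merge [3] + [13] -> [3, 13]
  Merge [3, 7] + [3, 13] -> [3, 3, 7, 13]


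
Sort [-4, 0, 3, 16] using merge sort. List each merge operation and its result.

Divide and conquer:
  Merge [-4] + [0] -> [-4, 0]
  Merge [3] + [16] -> [3, 16]
  Merge [-4, 0] + [3, 16] -> [-4, 0, 3, 16]


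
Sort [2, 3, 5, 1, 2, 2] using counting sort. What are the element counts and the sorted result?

Count array: [0, 1, 3, 1, 0, 1]
(count[i] = number of elements equal to i)
Cumulative count: [0, 1, 4, 5, 5, 6]
Sorted: [1, 2, 2, 2, 3, 5]


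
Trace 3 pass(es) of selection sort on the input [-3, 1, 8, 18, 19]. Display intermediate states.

Pass 1: Select minimum -3 at index 0, swap -> [-3, 1, 8, 18, 19]
Pass 2: Select minimum 1 at index 1, swap -> [-3, 1, 8, 18, 19]
Pass 3: Select minimum 8 at index 2, swap -> [-3, 1, 8, 18, 19]


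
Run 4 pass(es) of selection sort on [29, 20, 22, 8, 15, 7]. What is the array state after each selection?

Pass 1: Select minimum 7 at index 5, swap -> [7, 20, 22, 8, 15, 29]
Pass 2: Select minimum 8 at index 3, swap -> [7, 8, 22, 20, 15, 29]
Pass 3: Select minimum 15 at index 4, swap -> [7, 8, 15, 20, 22, 29]
Pass 4: Select minimum 20 at index 3, swap -> [7, 8, 15, 20, 22, 29]


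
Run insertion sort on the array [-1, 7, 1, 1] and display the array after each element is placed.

First element -1 is already 'sorted'
Insert 7: shifted 0 elements -> [-1, 7, 1, 1]
Insert 1: shifted 1 elements -> [-1, 1, 7, 1]
Insert 1: shifted 1 elements -> [-1, 1, 1, 7]


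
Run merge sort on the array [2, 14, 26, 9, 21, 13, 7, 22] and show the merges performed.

Divide and conquer:
  Merge [2] + [14] -> [2, 14]
  Merge [26] + [9] -> [9, 26]
  Merge [2, 14] + [9, 26] -> [2, 9, 14, 26]
  Merge [21] + [13] -> [13, 21]
  Merge [7] + [22] -> [7, 22]
  Merge [13, 21] + [7, 22] -> [7, 13, 21, 22]
  Merge [2, 9, 14, 26] + [7, 13, 21, 22] -> [2, 7, 9, 13, 14, 21, 22, 26]


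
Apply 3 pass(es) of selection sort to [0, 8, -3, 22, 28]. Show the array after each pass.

Pass 1: Select minimum -3 at index 2, swap -> [-3, 8, 0, 22, 28]
Pass 2: Select minimum 0 at index 2, swap -> [-3, 0, 8, 22, 28]
Pass 3: Select minimum 8 at index 2, swap -> [-3, 0, 8, 22, 28]


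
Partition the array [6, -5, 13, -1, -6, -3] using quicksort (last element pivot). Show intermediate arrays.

Partition 1: pivot=-3 at index 2 -> [-5, -6, -3, -1, 6, 13]
Partition 2: pivot=-6 at index 0 -> [-6, -5, -3, -1, 6, 13]
Partition 3: pivot=13 at index 5 -> [-6, -5, -3, -1, 6, 13]
Partition 4: pivot=6 at index 4 -> [-6, -5, -3, -1, 6, 13]


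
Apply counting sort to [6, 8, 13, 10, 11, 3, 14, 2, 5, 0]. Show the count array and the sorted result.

Count array: [1, 0, 1, 1, 0, 1, 1, 0, 1, 0, 1, 1, 0, 1, 1]
(count[i] = number of elements equal to i)
Cumulative count: [1, 1, 2, 3, 3, 4, 5, 5, 6, 6, 7, 8, 8, 9, 10]
Sorted: [0, 2, 3, 5, 6, 8, 10, 11, 13, 14]


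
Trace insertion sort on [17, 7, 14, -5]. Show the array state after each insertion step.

First element 17 is already 'sorted'
Insert 7: shifted 1 elements -> [7, 17, 14, -5]
Insert 14: shifted 1 elements -> [7, 14, 17, -5]
Insert -5: shifted 3 elements -> [-5, 7, 14, 17]


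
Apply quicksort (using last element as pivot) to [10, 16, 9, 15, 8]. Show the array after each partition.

Partition 1: pivot=8 at index 0 -> [8, 16, 9, 15, 10]
Partition 2: pivot=10 at index 2 -> [8, 9, 10, 15, 16]
Partition 3: pivot=16 at index 4 -> [8, 9, 10, 15, 16]


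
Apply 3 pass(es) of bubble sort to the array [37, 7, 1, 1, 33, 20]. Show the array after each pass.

After pass 1: [7, 1, 1, 33, 20, 37] (5 swaps)
After pass 2: [1, 1, 7, 20, 33, 37] (3 swaps)
After pass 3: [1, 1, 7, 20, 33, 37] (0 swaps)
Total swaps: 8


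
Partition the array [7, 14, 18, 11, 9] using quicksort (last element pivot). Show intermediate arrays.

Partition 1: pivot=9 at index 1 -> [7, 9, 18, 11, 14]
Partition 2: pivot=14 at index 3 -> [7, 9, 11, 14, 18]


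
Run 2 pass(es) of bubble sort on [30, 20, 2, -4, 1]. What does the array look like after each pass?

After pass 1: [20, 2, -4, 1, 30] (4 swaps)
After pass 2: [2, -4, 1, 20, 30] (3 swaps)
Total swaps: 7


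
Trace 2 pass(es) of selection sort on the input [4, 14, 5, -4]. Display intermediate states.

Pass 1: Select minimum -4 at index 3, swap -> [-4, 14, 5, 4]
Pass 2: Select minimum 4 at index 3, swap -> [-4, 4, 5, 14]


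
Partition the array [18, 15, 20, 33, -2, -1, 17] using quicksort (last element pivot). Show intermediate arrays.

Partition 1: pivot=17 at index 3 -> [15, -2, -1, 17, 18, 20, 33]
Partition 2: pivot=-1 at index 1 -> [-2, -1, 15, 17, 18, 20, 33]
Partition 3: pivot=33 at index 6 -> [-2, -1, 15, 17, 18, 20, 33]
Partition 4: pivot=20 at index 5 -> [-2, -1, 15, 17, 18, 20, 33]


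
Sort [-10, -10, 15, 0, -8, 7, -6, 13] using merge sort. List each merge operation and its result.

Divide and conquer:
  Merge [-10] + [-10] -> [-10, -10]
  Merge [15] + [0] -> [0, 15]
  Merge [-10, -10] + [0, 15] -> [-10, -10, 0, 15]
  Merge [-8] + [7] -> [-8, 7]
  Merge [-6] + [13] -> [-6, 13]
  Merge [-8, 7] + [-6, 13] -> [-8, -6, 7, 13]
  Merge [-10, -10, 0, 15] + [-8, -6, 7, 13] -> [-10, -10, -8, -6, 0, 7, 13, 15]


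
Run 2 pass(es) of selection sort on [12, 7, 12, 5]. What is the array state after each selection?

Pass 1: Select minimum 5 at index 3, swap -> [5, 7, 12, 12]
Pass 2: Select minimum 7 at index 1, swap -> [5, 7, 12, 12]


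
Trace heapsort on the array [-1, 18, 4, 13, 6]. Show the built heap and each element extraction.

Build heap: [18, 13, 4, -1, 6]
Extract 18: [13, 6, 4, -1, 18]
Extract 13: [6, -1, 4, 13, 18]
Extract 6: [4, -1, 6, 13, 18]
Extract 4: [-1, 4, 6, 13, 18]


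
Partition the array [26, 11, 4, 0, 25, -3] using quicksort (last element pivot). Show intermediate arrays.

Partition 1: pivot=-3 at index 0 -> [-3, 11, 4, 0, 25, 26]
Partition 2: pivot=26 at index 5 -> [-3, 11, 4, 0, 25, 26]
Partition 3: pivot=25 at index 4 -> [-3, 11, 4, 0, 25, 26]
Partition 4: pivot=0 at index 1 -> [-3, 0, 4, 11, 25, 26]
Partition 5: pivot=11 at index 3 -> [-3, 0, 4, 11, 25, 26]


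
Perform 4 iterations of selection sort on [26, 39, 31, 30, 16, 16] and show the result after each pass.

Pass 1: Select minimum 16 at index 4, swap -> [16, 39, 31, 30, 26, 16]
Pass 2: Select minimum 16 at index 5, swap -> [16, 16, 31, 30, 26, 39]
Pass 3: Select minimum 26 at index 4, swap -> [16, 16, 26, 30, 31, 39]
Pass 4: Select minimum 30 at index 3, swap -> [16, 16, 26, 30, 31, 39]


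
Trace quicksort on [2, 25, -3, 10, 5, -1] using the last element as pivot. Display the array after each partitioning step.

Partition 1: pivot=-1 at index 1 -> [-3, -1, 2, 10, 5, 25]
Partition 2: pivot=25 at index 5 -> [-3, -1, 2, 10, 5, 25]
Partition 3: pivot=5 at index 3 -> [-3, -1, 2, 5, 10, 25]


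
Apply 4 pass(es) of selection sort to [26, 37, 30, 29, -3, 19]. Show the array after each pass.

Pass 1: Select minimum -3 at index 4, swap -> [-3, 37, 30, 29, 26, 19]
Pass 2: Select minimum 19 at index 5, swap -> [-3, 19, 30, 29, 26, 37]
Pass 3: Select minimum 26 at index 4, swap -> [-3, 19, 26, 29, 30, 37]
Pass 4: Select minimum 29 at index 3, swap -> [-3, 19, 26, 29, 30, 37]


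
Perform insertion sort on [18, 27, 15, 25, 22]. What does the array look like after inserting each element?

First element 18 is already 'sorted'
Insert 27: shifted 0 elements -> [18, 27, 15, 25, 22]
Insert 15: shifted 2 elements -> [15, 18, 27, 25, 22]
Insert 25: shifted 1 elements -> [15, 18, 25, 27, 22]
Insert 22: shifted 2 elements -> [15, 18, 22, 25, 27]


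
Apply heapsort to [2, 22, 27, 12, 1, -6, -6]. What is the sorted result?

Build heap: [27, 22, 2, 12, 1, -6, -6]
Extract 27: [22, 12, 2, -6, 1, -6, 27]
Extract 22: [12, 1, 2, -6, -6, 22, 27]
Extract 12: [2, 1, -6, -6, 12, 22, 27]
Extract 2: [1, -6, -6, 2, 12, 22, 27]
Extract 1: [-6, -6, 1, 2, 12, 22, 27]
Extract -6: [-6, -6, 1, 2, 12, 22, 27]


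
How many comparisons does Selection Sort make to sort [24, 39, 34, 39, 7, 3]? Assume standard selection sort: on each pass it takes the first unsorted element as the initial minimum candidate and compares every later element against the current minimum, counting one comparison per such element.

Pass 1: scan indices 1..5 for the minimum = 5 comparison(s); min is 3, place at index 0 -> [3, 39, 34, 39, 7, 24]
Pass 2: scan indices 2..5 for the minimum = 4 comparison(s); min is 7, place at index 1 -> [3, 7, 34, 39, 39, 24]
Pass 3: scan indices 3..5 for the minimum = 3 comparison(s); min is 24, place at index 2 -> [3, 7, 24, 39, 39, 34]
Pass 4: scan indices 4..5 for the minimum = 2 comparison(s); min is 34, place at index 3 -> [3, 7, 24, 34, 39, 39]
Pass 5: scan indices 5..5 for the minimum = 1 comparison(s); min is 39, place at index 4 -> [3, 7, 24, 34, 39, 39]
Selection sort always scans the whole unsorted suffix, so the count is (n-1) + (n-2) + ... + 1 = n(n-1)/2 = 6*5/2 = 15 regardless of the input order.
Total comparisons: 5 + 4 + 3 + 2 + 1 = 15


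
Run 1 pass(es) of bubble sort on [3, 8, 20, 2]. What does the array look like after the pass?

After pass 1: [3, 8, 2, 20] (1 swaps)
Total swaps: 1


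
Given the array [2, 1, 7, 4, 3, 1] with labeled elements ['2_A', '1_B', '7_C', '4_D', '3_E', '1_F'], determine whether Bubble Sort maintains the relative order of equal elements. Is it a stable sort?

Trace Bubble Sort on the labeled array (the key is the number; the letter only tracks identity):
  After pass 1: [1_B, 2_A, 4_D, 3_E, 1_F, 7_C]
  After pass 2: [1_B, 2_A, 3_E, 1_F, 4_D, 7_C]
  After pass 3: [1_B, 2_A, 1_F, 3_E, 4_D, 7_C]
  After pass 4: [1_B, 1_F, 2_A, 3_E, 4_D, 7_C]
  After pass 5: [1_B, 1_F, 2_A, 3_E, 4_D, 7_C] (no swaps, done)
Final order: [1_B, 1_F, 2_A, 3_E, 4_D, 7_C]
Equal keys:
  value 1: originally 1_B, 1_F; after sorting 1_B, 1_F -> order preserved
All equal keys kept their original relative order. Bubble Sort is stable: it only swaps adjacent elements when the left one is strictly greater, so equal keys never move past each other.
Answer: Stable


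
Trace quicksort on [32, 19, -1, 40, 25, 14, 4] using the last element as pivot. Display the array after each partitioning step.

Partition 1: pivot=4 at index 1 -> [-1, 4, 32, 40, 25, 14, 19]
Partition 2: pivot=19 at index 3 -> [-1, 4, 14, 19, 25, 32, 40]
Partition 3: pivot=40 at index 6 -> [-1, 4, 14, 19, 25, 32, 40]
Partition 4: pivot=32 at index 5 -> [-1, 4, 14, 19, 25, 32, 40]


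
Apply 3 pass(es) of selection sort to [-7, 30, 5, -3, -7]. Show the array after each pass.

Pass 1: Select minimum -7 at index 0, swap -> [-7, 30, 5, -3, -7]
Pass 2: Select minimum -7 at index 4, swap -> [-7, -7, 5, -3, 30]
Pass 3: Select minimum -3 at index 3, swap -> [-7, -7, -3, 5, 30]


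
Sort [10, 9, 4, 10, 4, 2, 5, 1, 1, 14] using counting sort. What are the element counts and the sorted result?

Count array: [0, 2, 1, 0, 2, 1, 0, 0, 0, 1, 2, 0, 0, 0, 1]
(count[i] = number of elements equal to i)
Cumulative count: [0, 2, 3, 3, 5, 6, 6, 6, 6, 7, 9, 9, 9, 9, 10]
Sorted: [1, 1, 2, 4, 4, 5, 9, 10, 10, 14]


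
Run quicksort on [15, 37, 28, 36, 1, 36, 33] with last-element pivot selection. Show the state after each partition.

Partition 1: pivot=33 at index 3 -> [15, 28, 1, 33, 37, 36, 36]
Partition 2: pivot=1 at index 0 -> [1, 28, 15, 33, 37, 36, 36]
Partition 3: pivot=15 at index 1 -> [1, 15, 28, 33, 37, 36, 36]
Partition 4: pivot=36 at index 5 -> [1, 15, 28, 33, 36, 36, 37]


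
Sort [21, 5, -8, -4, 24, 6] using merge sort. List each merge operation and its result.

Divide and conquer:
  Merge [5] + [-8] -> [-8, 5]
  Merge [21] + [-8, 5] -> [-8, 5, 21]
  Merge [24] + [6] -> [6, 24]
  Merge [-4] + [6, 24] -> [-4, 6, 24]
  Merge [-8, 5, 21] + [-4, 6, 24] -> [-8, -4, 5, 6, 21, 24]


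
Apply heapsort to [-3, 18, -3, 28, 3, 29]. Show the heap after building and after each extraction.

Build heap: [29, 28, -3, 18, 3, -3]
Extract 29: [28, 18, -3, -3, 3, 29]
Extract 28: [18, 3, -3, -3, 28, 29]
Extract 18: [3, -3, -3, 18, 28, 29]
Extract 3: [-3, -3, 3, 18, 28, 29]
Extract -3: [-3, -3, 3, 18, 28, 29]


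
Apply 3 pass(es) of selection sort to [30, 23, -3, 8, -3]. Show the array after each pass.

Pass 1: Select minimum -3 at index 2, swap -> [-3, 23, 30, 8, -3]
Pass 2: Select minimum -3 at index 4, swap -> [-3, -3, 30, 8, 23]
Pass 3: Select minimum 8 at index 3, swap -> [-3, -3, 8, 30, 23]


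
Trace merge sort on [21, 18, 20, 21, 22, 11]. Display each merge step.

Divide and conquer:
  Merge [18] + [20] -> [18, 20]
  Merge [21] + [18, 20] -> [18, 20, 21]
  Merge [22] + [11] -> [11, 22]
  Merge [21] + [11, 22] -> [11, 21, 22]
  Merge [18, 20, 21] + [11, 21, 22] -> [11, 18, 20, 21, 21, 22]


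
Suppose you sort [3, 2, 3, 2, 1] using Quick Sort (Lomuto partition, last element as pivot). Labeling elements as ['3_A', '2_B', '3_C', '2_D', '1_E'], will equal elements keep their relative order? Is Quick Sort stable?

Trace Quick Sort on the labeled array (the key is the number; the letter only tracks identity):
  Partition indices 0..4 around pivot 1_E -> [1_E, 2_B, 3_C, 2_D, 3_A]
  Partition indices 1..4 around pivot 3_A -> [1_E, 2_B, 3_C, 2_D, 3_A]
  Partition indices 1..3 around pivot 2_D -> [1_E, 2_B, 2_D, 3_C, 3_A]
Final order: [1_E, 2_B, 2_D, 3_C, 3_A]
Equal keys:
  value 2: originally 2_B, 2_D; after sorting 2_B, 2_D -> order preserved
  value 3: originally 3_A, 3_C; after sorting 3_C, 3_A -> order changed
Equal keys were reordered, so Quick Sort is not stable: partition swaps elements across long distances and can reorder equal keys. (One such input is enough; an unstable sort may happen to preserve order on other inputs, but it gives no guarantee.)
Answer: Not stable


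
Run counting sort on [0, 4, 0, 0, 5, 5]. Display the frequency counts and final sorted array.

Count array: [3, 0, 0, 0, 1, 2]
(count[i] = number of elements equal to i)
Cumulative count: [3, 3, 3, 3, 4, 6]
Sorted: [0, 0, 0, 4, 5, 5]


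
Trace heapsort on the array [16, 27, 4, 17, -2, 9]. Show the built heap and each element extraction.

Build heap: [27, 17, 9, 16, -2, 4]
Extract 27: [17, 16, 9, 4, -2, 27]
Extract 17: [16, 4, 9, -2, 17, 27]
Extract 16: [9, 4, -2, 16, 17, 27]
Extract 9: [4, -2, 9, 16, 17, 27]
Extract 4: [-2, 4, 9, 16, 17, 27]


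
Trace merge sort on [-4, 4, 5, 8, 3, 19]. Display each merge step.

Divide and conquer:
  Merge [4] + [5] -> [4, 5]
  Merge [-4] + [4, 5] -> [-4, 4, 5]
  Merge [3] + [19] -> [3, 19]
  Merge [8] + [3, 19] -> [3, 8, 19]
  Merge [-4, 4, 5] + [3, 8, 19] -> [-4, 3, 4, 5, 8, 19]


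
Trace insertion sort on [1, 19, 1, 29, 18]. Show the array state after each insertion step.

First element 1 is already 'sorted'
Insert 19: shifted 0 elements -> [1, 19, 1, 29, 18]
Insert 1: shifted 1 elements -> [1, 1, 19, 29, 18]
Insert 29: shifted 0 elements -> [1, 1, 19, 29, 18]
Insert 18: shifted 2 elements -> [1, 1, 18, 19, 29]


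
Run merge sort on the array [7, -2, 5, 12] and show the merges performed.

Divide and conquer:
  Merge [7] + [-2] -> [-2, 7]
  Merge [5] + [12] -> [5, 12]
  Merge [-2, 7] + [5, 12] -> [-2, 5, 7, 12]


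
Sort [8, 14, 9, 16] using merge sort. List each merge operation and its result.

Divide and conquer:
  Merge [8] + [14] -> [8, 14]
  Merge [9] + [16] -> [9, 16]
  Merge [8, 14] + [9, 16] -> [8, 9, 14, 16]


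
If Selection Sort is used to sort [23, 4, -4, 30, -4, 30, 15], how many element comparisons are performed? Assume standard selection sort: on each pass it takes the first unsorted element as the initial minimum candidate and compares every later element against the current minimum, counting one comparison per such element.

Pass 1: scan indices 1..6 for the minimum = 6 comparison(s); min is -4, place at index 0 -> [-4, 4, 23, 30, -4, 30, 15]
Pass 2: scan indices 2..6 for the minimum = 5 comparison(s); min is -4, place at index 1 -> [-4, -4, 23, 30, 4, 30, 15]
Pass 3: scan indices 3..6 for the minimum = 4 comparison(s); min is 4, place at index 2 -> [-4, -4, 4, 30, 23, 30, 15]
Pass 4: scan indices 4..6 for the minimum = 3 comparison(s); min is 15, place at index 3 -> [-4, -4, 4, 15, 23, 30, 30]
Pass 5: scan indices 5..6 for the minimum = 2 comparison(s); min is 23, place at index 4 -> [-4, -4, 4, 15, 23, 30, 30]
Pass 6: scan indices 6..6 for the minimum = 1 comparison(s); min is 30, place at index 5 -> [-4, -4, 4, 15, 23, 30, 30]
Selection sort always scans the whole unsorted suffix, so the count is (n-1) + (n-2) + ... + 1 = n(n-1)/2 = 7*6/2 = 21 regardless of the input order.
Total comparisons: 6 + 5 + 4 + 3 + 2 + 1 = 21


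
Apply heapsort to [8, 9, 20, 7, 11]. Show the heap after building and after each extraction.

Build heap: [20, 11, 8, 7, 9]
Extract 20: [11, 9, 8, 7, 20]
Extract 11: [9, 7, 8, 11, 20]
Extract 9: [8, 7, 9, 11, 20]
Extract 8: [7, 8, 9, 11, 20]
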